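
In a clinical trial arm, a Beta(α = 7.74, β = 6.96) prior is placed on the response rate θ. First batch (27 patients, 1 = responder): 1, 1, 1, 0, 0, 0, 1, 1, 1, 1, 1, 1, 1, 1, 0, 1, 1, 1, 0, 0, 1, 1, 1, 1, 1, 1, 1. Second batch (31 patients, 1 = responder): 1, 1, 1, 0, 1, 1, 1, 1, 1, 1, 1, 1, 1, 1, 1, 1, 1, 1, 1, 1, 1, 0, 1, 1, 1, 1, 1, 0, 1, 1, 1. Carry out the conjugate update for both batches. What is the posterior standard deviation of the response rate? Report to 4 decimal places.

0.0482

The Beta prior is conjugate to a Binomial/Bernoulli likelihood; the update adds successes to α and failures to β.
After batch 1: Beta(7.74+21, 6.96+6) = Beta(28.74, 12.96).
After batch 2: Beta(28.74+28, 12.96+3) = Beta(56.74, 15.96).
Var = αβ/((α+β)²(α+β+1)) = 56.74·15.96/(72.70²·73.70) = 0.00232480; SD = √0.00232480 = 0.0482.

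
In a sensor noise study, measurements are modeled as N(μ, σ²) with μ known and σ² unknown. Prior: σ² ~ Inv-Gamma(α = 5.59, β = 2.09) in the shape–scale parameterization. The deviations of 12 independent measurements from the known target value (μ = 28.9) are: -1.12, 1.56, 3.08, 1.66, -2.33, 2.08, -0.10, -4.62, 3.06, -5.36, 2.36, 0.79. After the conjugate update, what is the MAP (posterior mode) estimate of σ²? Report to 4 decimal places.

3.7930

With known mean μ and an Inverse-Gamma(α, β) prior on σ², the Normal likelihood is conjugate: posterior is Inv-Gamma(α + n/2, β + Σ(xᵢ−μ)²/2).
Σ(xᵢ−μ)² = (-1.12)² + (1.56)² + (3.08)² + (1.66)² + (-2.33)² + (2.08)² + (-0.10)² + (-4.62)² + (3.06)² + (-5.36)² + (2.36)² + (0.79)² = 91.3266.
Posterior: Inv-Gamma(5.59 + 12/2, 2.09 + 91.3266/2) = Inv-Gamma(11.59, 47.75330).
Mode = β/(α+1) = 47.75330/12.59 = 3.7930.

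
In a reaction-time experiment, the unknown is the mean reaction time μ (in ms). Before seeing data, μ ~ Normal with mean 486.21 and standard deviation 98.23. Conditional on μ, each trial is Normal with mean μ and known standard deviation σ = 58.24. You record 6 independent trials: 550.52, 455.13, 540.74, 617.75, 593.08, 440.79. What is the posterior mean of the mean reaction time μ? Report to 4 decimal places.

530.4120

For Normal data with known variance σ², a Normal(μ₀, σ₀²) prior on μ is conjugate. Posterior precision = 1/σ₀² + n/σ²; posterior mean is the precision-weighted average of μ₀ and x̄.
Σxᵢ = 550.52 + 455.13 + 540.74 + 617.75 + 593.08 + 440.79 = 3198.01, so n·x̄ = 3198.01.
σ₀² = 98.23² = 9649.1329, σ² = 58.24² = 3391.8976; σ² + n·σ₀² = 3391.8976 + 6·9649.1329 = 61286.695.
Posterior mean = (μ₀/σ₀² + n·x̄/σ²)/(1/σ₀² + n/σ²) = (σ²·μ₀ + σ₀²·n·x̄)/(σ² + n·σ₀²) = (3391.8976·486.21 + 9649.1329·3198.01)/61286.695 = 32507198.037625/61286.695 = 530.4120.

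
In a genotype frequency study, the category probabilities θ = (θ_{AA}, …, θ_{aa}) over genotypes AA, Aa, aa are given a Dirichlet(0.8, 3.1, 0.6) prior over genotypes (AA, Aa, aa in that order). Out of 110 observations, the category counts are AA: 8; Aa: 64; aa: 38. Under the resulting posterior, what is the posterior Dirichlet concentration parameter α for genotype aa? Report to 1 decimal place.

38.6

The Dirichlet prior is conjugate to the Multinomial likelihood: each posterior αⱼ = prior αⱼ + observed count nⱼ.
Posterior concentration: (8.8, 67.1, 38.6), total = 114.5.
α_{aa} = 0.6 + 38 = 38.6.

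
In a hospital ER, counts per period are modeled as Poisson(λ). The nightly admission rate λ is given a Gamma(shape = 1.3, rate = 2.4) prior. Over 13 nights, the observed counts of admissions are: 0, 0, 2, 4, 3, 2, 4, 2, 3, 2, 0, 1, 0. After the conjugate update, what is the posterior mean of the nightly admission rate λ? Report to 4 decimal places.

With a Gamma(shape α, rate β) prior, the Poisson likelihood is conjugate: the posterior is Gamma(α + ΣXᵢ, β + n).
Sum of counts S = 23 over n = 13 nights.
Posterior: Gamma(α+S, β+n) = Gamma(1.3+23, 2.4+13) = Gamma(24.3, 15.4).
Posterior mean = α/β = 24.3/15.4 = 1.5779.

1.5779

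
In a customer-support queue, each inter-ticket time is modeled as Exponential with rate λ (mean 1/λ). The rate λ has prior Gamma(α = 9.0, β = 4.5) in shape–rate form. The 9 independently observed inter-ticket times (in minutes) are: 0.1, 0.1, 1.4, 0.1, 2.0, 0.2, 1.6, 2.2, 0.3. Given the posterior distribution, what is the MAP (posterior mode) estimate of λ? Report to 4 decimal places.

1.3600

With a Gamma(shape α, rate β) prior on the exponential rate λ, the posterior after n observations with total T = Σxᵢ is Gamma(α+n, β+T).
Sum of observations T = 8.0 minutes; n = 9.
Posterior: Gamma(9.0+9, 4.5+8.0) = Gamma(18.0, 12.5).
Mode = (α−1)/β = 1.3600.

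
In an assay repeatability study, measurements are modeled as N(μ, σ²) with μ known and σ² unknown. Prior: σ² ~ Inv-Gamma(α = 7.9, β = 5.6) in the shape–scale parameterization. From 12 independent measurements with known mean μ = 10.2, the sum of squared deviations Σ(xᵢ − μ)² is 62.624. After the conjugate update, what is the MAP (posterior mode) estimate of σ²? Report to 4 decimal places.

2.4773

With known mean μ and an Inverse-Gamma(α, β) prior on σ², the Normal likelihood is conjugate: posterior is Inv-Gamma(α + n/2, β + Σ(xᵢ−μ)²/2).
Posterior: Inv-Gamma(7.9 + 12/2, 5.6 + 62.624/2) = Inv-Gamma(13.90, 36.9120).
Mode = β/(α+1) = 36.9120/14.90 = 2.4773.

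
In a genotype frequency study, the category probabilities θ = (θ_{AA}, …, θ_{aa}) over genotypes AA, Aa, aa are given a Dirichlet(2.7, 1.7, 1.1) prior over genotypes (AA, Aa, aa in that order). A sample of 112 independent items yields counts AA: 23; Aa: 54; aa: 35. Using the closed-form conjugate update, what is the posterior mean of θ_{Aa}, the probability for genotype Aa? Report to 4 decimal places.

0.4740

The Dirichlet prior is conjugate to the Multinomial likelihood: each posterior αⱼ = prior αⱼ + observed count nⱼ.
Posterior concentration: (25.7, 55.7, 36.1), total = 117.5.
E[θ_{Aa}|data] = α_{Aa}/Σα = 55.7/117.5 = 0.4740.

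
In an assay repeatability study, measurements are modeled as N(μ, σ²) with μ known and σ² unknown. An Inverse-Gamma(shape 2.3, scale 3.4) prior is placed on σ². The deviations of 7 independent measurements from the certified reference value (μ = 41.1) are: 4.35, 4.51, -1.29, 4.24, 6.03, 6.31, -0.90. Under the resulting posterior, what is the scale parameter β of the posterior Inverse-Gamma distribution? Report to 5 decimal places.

71.34565

With known mean μ and an Inverse-Gamma(α, β) prior on σ², the Normal likelihood is conjugate: posterior is Inv-Gamma(α + n/2, β + Σ(xᵢ−μ)²/2).
Σ(xᵢ−μ)² = (4.35)² + (4.51)² + (-1.29)² + (4.24)² + (6.03)² + (6.31)² + (-0.90)² = 135.8913.
Posterior: Inv-Gamma(2.3 + 7/2, 3.4 + 135.8913/2) = Inv-Gamma(5.80, 71.34565).
Posterior β = 71.34565.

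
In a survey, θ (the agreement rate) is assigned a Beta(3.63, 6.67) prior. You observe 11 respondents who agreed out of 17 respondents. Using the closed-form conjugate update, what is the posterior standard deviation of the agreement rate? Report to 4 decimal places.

The Beta prior is conjugate to a Binomial/Bernoulli likelihood; the update adds successes to α and failures to β.
Posterior: Beta(α+k, β+n−k) = Beta(3.63+11, 6.67+6) = Beta(14.63, 12.67).
Var = αβ/((α+β)²(α+β+1)) = 14.63·12.67/(27.30²·28.30) = 0.00878839; SD = √0.00878839 = 0.0937.

0.0937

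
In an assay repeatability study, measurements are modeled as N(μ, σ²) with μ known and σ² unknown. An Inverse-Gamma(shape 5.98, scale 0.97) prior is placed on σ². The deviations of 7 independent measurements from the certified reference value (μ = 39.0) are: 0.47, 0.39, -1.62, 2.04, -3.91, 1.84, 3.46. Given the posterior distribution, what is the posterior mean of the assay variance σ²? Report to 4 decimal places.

2.3434

With known mean μ and an Inverse-Gamma(α, β) prior on σ², the Normal likelihood is conjugate: posterior is Inv-Gamma(α + n/2, β + Σ(xᵢ−μ)²/2).
Σ(xᵢ−μ)² = (0.47)² + (0.39)² + (-1.62)² + (2.04)² + (-3.91)² + (1.84)² + (3.46)² = 37.8043.
Posterior: Inv-Gamma(5.98 + 7/2, 0.97 + 37.8043/2) = Inv-Gamma(9.48, 19.87215).
E[σ²|data] = β/(α−1) = 19.87215/8.48 = 2.3434.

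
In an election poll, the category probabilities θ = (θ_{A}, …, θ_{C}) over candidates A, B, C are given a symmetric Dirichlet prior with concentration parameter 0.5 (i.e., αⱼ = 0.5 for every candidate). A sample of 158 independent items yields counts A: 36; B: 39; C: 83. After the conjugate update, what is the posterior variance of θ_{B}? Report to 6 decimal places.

0.001161

The Dirichlet prior is conjugate to the Multinomial likelihood: each posterior αⱼ = prior αⱼ + observed count nⱼ.
Posterior concentration: (36.5, 39.5, 83.5), total = 159.5.
Var[θ_j] = α_j(Σα−α_j)/((Σα)²(Σα+1)) = 39.5·120.0/(159.5²·160.5) = 0.001161.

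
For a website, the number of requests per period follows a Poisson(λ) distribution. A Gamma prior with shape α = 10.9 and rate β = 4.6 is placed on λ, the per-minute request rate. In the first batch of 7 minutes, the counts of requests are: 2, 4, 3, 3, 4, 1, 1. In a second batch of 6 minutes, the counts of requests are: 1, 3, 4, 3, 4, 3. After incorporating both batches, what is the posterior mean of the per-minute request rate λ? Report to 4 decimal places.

With a Gamma(shape α, rate β) prior, the Poisson likelihood is conjugate: the posterior is Gamma(α + ΣXᵢ, β + n).
Batch 1: sum of counts S = 18 over n = 7 minutes.
After batch 1: Gamma(α+S, β+n) = Gamma(10.9+18, 4.6+7) = Gamma(28.9, 11.6).
Batch 2: sum of counts S = 18 over n = 6 minutes.
After batch 2: Gamma(α+S, β+n) = Gamma(28.9+18, 11.6+6) = Gamma(46.9, 17.6).
Posterior mean = α/β = 46.9/17.6 = 2.6648.

2.6648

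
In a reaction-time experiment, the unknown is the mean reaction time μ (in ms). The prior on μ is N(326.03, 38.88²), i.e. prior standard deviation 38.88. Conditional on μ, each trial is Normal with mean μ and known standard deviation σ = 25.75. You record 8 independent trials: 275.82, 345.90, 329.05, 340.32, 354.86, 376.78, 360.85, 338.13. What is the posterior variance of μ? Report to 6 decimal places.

78.574628

For Normal data with known variance σ², a Normal(μ₀, σ₀²) prior on μ is conjugate. Posterior precision = 1/σ₀² + n/σ²; posterior mean is the precision-weighted average of μ₀ and x̄.
σ₀² = 38.88² = 1511.6544, σ² = 25.75² = 663.0625; σ² + n·σ₀² = 663.0625 + 8·1511.6544 = 12756.2977.
Posterior precision = 1/σ₀² + n/σ² = 1/1511.6544 + 8/663.0625 = (σ² + n·σ₀²)/(σ₀²σ²) = 12756.2977/(1511.6544·663.0625); posterior variance σₙ² = σ₀²σ²/(σ² + n·σ₀²) = 1511.6544·663.0625/12756.2977 = 78.574628.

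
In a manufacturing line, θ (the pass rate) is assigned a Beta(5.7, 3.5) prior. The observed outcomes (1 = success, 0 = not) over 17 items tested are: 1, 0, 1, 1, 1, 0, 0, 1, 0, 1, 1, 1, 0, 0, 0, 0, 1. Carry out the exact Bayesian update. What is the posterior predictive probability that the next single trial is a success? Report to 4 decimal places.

The Beta prior is conjugate to a Binomial/Bernoulli likelihood; the update adds successes to α and failures to β.
Posterior: Beta(α+k, β+n−k) = Beta(5.7+9, 3.5+8) = Beta(14.7, 11.5).
For a single future Bernoulli trial, P(success | data) = α/(α+β) = 0.5611.

0.5611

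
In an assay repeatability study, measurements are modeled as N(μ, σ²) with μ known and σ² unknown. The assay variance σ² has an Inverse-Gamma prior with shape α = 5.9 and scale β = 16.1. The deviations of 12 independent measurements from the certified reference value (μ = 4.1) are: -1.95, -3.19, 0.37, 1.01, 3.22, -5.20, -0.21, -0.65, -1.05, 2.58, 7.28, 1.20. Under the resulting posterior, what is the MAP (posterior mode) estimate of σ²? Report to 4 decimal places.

With known mean μ and an Inverse-Gamma(α, β) prior on σ², the Normal likelihood is conjugate: posterior is Inv-Gamma(α + n/2, β + Σ(xᵢ−μ)²/2).
Σ(xᵢ−μ)² = (-1.95)² + (-3.19)² + (0.37)² + (1.01)² + (3.22)² + (-5.20)² + (-0.21)² + (-0.65)² + (-1.05)² + (2.58)² + (7.28)² + (1.20)² = 115.2079.
Posterior: Inv-Gamma(5.9 + 12/2, 16.1 + 115.2079/2) = Inv-Gamma(11.90, 73.70395).
Mode = β/(α+1) = 73.70395/12.90 = 5.7135.

5.7135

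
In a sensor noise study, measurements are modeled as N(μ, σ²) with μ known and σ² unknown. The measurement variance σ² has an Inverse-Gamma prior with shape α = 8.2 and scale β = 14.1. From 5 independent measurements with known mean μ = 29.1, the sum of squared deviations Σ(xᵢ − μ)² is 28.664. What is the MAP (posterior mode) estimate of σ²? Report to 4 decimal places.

2.4301

With known mean μ and an Inverse-Gamma(α, β) prior on σ², the Normal likelihood is conjugate: posterior is Inv-Gamma(α + n/2, β + Σ(xᵢ−μ)²/2).
Posterior: Inv-Gamma(8.2 + 5/2, 14.1 + 28.664/2) = Inv-Gamma(10.70, 28.4320).
Mode = β/(α+1) = 28.4320/11.70 = 2.4301.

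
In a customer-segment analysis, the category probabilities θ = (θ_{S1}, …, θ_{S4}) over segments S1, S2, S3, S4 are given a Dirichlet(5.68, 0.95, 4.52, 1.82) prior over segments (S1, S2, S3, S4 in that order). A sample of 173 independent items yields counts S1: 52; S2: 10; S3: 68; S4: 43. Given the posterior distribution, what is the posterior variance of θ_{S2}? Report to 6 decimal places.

The Dirichlet prior is conjugate to the Multinomial likelihood: each posterior αⱼ = prior αⱼ + observed count nⱼ.
Posterior concentration: (57.68, 10.95, 72.52, 44.82), total = 185.97.
Var[θ_j] = α_j(Σα−α_j)/((Σα)²(Σα+1)) = 10.95·175.02/(185.97²·186.97) = 0.000296.

0.000296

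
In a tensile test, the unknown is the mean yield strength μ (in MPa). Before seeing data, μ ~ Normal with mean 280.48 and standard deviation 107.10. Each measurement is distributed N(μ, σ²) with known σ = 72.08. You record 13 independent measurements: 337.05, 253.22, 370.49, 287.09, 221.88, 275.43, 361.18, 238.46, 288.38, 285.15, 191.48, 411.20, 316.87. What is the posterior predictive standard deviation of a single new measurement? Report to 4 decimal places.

For Normal data with known variance σ², a Normal(μ₀, σ₀²) prior on μ is conjugate. Posterior precision = 1/σ₀² + n/σ²; posterior mean is the precision-weighted average of μ₀ and x̄.
σ₀² = 107.10² = 11470.41, σ² = 72.08² = 5195.5264; σ² + n·σ₀² = 5195.5264 + 13·11470.41 = 154310.8564.
Posterior precision = 1/σ₀² + n/σ² = 1/11470.41 + 13/5195.5264 = (σ² + n·σ₀²)/(σ₀²σ²) = 154310.8564/(11470.41·5195.5264); posterior variance σₙ² = σ₀²σ²/(σ² + n·σ₀²) = 11470.41·5195.5264/154310.8564 = 386.199775.
Predictive variance for one new observation = σₙ² + σ² = 11470.41·5195.5264/154310.8564 + 5195.5264 = σ²·(σ₀² + 154310.8564)/154310.8564 = 5195.5264·165781.2664/154310.8564 = 5581.726175; SD = √(5195.5264·165781.2664/154310.8564) = 74.7110.

74.7110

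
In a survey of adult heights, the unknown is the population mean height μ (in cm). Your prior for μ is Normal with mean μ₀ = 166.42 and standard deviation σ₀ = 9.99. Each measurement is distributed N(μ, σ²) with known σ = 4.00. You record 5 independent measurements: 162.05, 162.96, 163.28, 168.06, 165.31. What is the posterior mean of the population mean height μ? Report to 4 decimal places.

164.3969

For Normal data with known variance σ², a Normal(μ₀, σ₀²) prior on μ is conjugate. Posterior precision = 1/σ₀² + n/σ²; posterior mean is the precision-weighted average of μ₀ and x̄.
Σxᵢ = 162.05 + 162.96 + 163.28 + 168.06 + 165.31 = 821.66, so n·x̄ = 821.66.
σ₀² = 9.99² = 99.8001, σ² = 4.00² = 16; σ² + n·σ₀² = 16 + 5·99.8001 = 515.0005.
Posterior mean = (μ₀/σ₀² + n·x̄/σ²)/(1/σ₀² + n/σ²) = (σ²·μ₀ + σ₀²·n·x̄)/(σ² + n·σ₀²) = (16·166.42 + 99.8001·821.66)/515.0005 = 84664.470166/515.0005 = 164.3969.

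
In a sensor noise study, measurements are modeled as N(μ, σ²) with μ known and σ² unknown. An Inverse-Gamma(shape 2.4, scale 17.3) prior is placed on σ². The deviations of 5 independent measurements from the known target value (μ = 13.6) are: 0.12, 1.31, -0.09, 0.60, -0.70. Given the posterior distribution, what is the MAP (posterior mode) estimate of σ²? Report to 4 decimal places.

With known mean μ and an Inverse-Gamma(α, β) prior on σ², the Normal likelihood is conjugate: posterior is Inv-Gamma(α + n/2, β + Σ(xᵢ−μ)²/2).
Σ(xᵢ−μ)² = (0.12)² + (1.31)² + (-0.09)² + (0.60)² + (-0.70)² = 2.5886.
Posterior: Inv-Gamma(2.4 + 5/2, 17.3 + 2.5886/2) = Inv-Gamma(4.90, 18.59430).
Mode = β/(α+1) = 18.59430/5.90 = 3.1516.

3.1516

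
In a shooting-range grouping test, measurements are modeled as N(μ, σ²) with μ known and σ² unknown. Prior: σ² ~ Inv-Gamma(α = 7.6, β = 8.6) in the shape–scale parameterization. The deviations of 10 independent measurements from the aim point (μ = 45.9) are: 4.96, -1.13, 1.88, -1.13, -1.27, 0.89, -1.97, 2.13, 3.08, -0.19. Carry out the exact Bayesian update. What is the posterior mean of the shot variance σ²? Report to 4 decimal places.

2.9412

With known mean μ and an Inverse-Gamma(α, β) prior on σ², the Normal likelihood is conjugate: posterior is Inv-Gamma(α + n/2, β + Σ(xᵢ−μ)²/2).
Σ(xᵢ−μ)² = (4.96)² + (-1.13)² + (1.88)² + (-1.13)² + (-1.27)² + (0.89)² + (-1.97)² + (2.13)² + (3.08)² + (-0.19)² = 51.0351.
Posterior: Inv-Gamma(7.6 + 10/2, 8.6 + 51.0351/2) = Inv-Gamma(12.60, 34.11755).
E[σ²|data] = β/(α−1) = 34.11755/11.60 = 2.9412.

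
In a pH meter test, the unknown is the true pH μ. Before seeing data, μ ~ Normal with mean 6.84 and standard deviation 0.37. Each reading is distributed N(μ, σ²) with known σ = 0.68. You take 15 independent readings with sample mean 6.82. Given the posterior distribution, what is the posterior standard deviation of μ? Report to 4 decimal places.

For Normal data with known variance σ², a Normal(μ₀, σ₀²) prior on μ is conjugate. Posterior precision = 1/σ₀² + n/σ²; posterior mean is the precision-weighted average of μ₀ and x̄.
σ₀² = 0.37² = 0.1369, σ² = 0.68² = 0.4624; σ² + n·σ₀² = 0.4624 + 15·0.1369 = 2.5159.
Posterior precision = 1/σ₀² + n/σ² = 1/0.1369 + 15/0.4624 = (σ² + n·σ₀²)/(σ₀²σ²) = 2.5159/(0.1369·0.4624); posterior variance σₙ² = σ₀²σ²/(σ² + n·σ₀²) = 0.1369·0.4624/2.5159 = 0.025161.
Posterior SD = √σₙ² = √(0.1369·0.4624/2.5159) = 0.1586.

0.1586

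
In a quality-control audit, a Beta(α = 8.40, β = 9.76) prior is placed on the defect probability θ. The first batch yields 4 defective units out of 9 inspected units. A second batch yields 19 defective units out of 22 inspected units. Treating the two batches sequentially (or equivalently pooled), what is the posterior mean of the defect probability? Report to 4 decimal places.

The Beta prior is conjugate to a Binomial/Bernoulli likelihood; the update adds successes to α and failures to β.
After batch 1: Beta(8.40+4, 9.76+5) = Beta(12.40, 14.76).
After batch 2: Beta(12.40+19, 14.76+3) = Beta(31.40, 17.76).
Posterior mean = α/(α+β) = 31.40/49.16 = 0.6387.

0.6387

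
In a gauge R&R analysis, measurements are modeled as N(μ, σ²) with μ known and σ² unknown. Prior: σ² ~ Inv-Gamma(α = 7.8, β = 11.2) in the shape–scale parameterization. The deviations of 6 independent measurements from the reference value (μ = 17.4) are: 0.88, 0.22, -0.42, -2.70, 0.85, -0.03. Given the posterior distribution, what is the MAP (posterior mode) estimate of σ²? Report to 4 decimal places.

With known mean μ and an Inverse-Gamma(α, β) prior on σ², the Normal likelihood is conjugate: posterior is Inv-Gamma(α + n/2, β + Σ(xᵢ−μ)²/2).
Σ(xᵢ−μ)² = (0.88)² + (0.22)² + (-0.42)² + (-2.70)² + (0.85)² + (-0.03)² = 9.0126.
Posterior: Inv-Gamma(7.8 + 6/2, 11.2 + 9.0126/2) = Inv-Gamma(10.80, 15.70630).
Mode = β/(α+1) = 15.70630/11.80 = 1.3310.

1.3310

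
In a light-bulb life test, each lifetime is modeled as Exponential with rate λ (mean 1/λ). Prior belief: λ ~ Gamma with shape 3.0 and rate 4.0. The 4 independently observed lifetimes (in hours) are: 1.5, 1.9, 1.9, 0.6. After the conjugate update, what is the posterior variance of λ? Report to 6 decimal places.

0.071421

With a Gamma(shape α, rate β) prior on the exponential rate λ, the posterior after n observations with total T = Σxᵢ is Gamma(α+n, β+T).
Sum of observations T = 5.9 hours; n = 4.
Posterior: Gamma(3.0+4, 4.0+5.9) = Gamma(7.0, 9.9).
Var = α/β² = 0.071421.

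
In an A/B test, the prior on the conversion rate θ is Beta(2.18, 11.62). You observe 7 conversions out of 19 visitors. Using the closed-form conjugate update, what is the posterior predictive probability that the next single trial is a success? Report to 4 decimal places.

0.2799

The Beta prior is conjugate to a Binomial/Bernoulli likelihood; the update adds successes to α and failures to β.
Posterior: Beta(α+k, β+n−k) = Beta(2.18+7, 11.62+12) = Beta(9.18, 23.62).
For a single future Bernoulli trial, P(success | data) = α/(α+β) = 0.2799.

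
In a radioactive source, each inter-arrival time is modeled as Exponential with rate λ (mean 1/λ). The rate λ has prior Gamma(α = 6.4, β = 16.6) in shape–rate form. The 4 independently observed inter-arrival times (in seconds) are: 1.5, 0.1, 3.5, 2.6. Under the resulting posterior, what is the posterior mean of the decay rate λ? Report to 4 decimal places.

0.4280

With a Gamma(shape α, rate β) prior on the exponential rate λ, the posterior after n observations with total T = Σxᵢ is Gamma(α+n, β+T).
Sum of observations T = 7.7 seconds; n = 4.
Posterior: Gamma(6.4+4, 16.6+7.7) = Gamma(10.4, 24.3).
Posterior mean of λ = α/β = 10.4/24.3 = 0.4280.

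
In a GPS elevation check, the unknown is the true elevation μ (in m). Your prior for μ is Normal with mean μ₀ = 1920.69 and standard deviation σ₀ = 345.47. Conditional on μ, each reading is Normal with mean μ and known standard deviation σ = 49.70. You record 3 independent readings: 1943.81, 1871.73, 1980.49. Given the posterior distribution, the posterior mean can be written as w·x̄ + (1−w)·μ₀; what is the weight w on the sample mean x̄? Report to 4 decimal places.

For Normal data with known variance σ², a Normal(μ₀, σ₀²) prior on μ is conjugate. Posterior precision = 1/σ₀² + n/σ²; posterior mean is the precision-weighted average of μ₀ and x̄.
σ₀² = 345.47² = 119349.5209, σ² = 49.70² = 2470.09. Prior precision 1/σ₀² = 1/119349.5209; data precision n/σ² = 3/2470.09.
w = (n/σ²)/(1/σ₀² + n/σ²) = n·σ₀²/(σ² + n·σ₀²) = 3·119349.5209/(2470.09 + 3·119349.5209) = 358048.5627/360518.6527 = 0.9931.

0.9931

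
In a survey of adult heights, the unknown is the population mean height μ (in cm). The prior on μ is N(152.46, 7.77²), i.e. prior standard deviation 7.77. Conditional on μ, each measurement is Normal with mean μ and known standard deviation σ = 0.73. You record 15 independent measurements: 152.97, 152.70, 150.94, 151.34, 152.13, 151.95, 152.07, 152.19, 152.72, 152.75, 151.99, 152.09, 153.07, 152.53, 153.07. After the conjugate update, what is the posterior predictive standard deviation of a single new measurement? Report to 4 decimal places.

For Normal data with known variance σ², a Normal(μ₀, σ₀²) prior on μ is conjugate. Posterior precision = 1/σ₀² + n/σ²; posterior mean is the precision-weighted average of μ₀ and x̄.
σ₀² = 7.77² = 60.3729, σ² = 0.73² = 0.5329; σ² + n·σ₀² = 0.5329 + 15·60.3729 = 906.1264.
Posterior precision = 1/σ₀² + n/σ² = 1/60.3729 + 15/0.5329 = (σ² + n·σ₀²)/(σ₀²σ²) = 906.1264/(60.3729·0.5329); posterior variance σₙ² = σ₀²σ²/(σ² + n·σ₀²) = 60.3729·0.5329/906.1264 = 0.035506.
Predictive variance for one new observation = σₙ² + σ² = 60.3729·0.5329/906.1264 + 0.5329 = σ²·(σ₀² + 906.1264)/906.1264 = 0.5329·966.4993/906.1264 = 0.568406; SD = √(0.5329·966.4993/906.1264) = 0.7539.

0.7539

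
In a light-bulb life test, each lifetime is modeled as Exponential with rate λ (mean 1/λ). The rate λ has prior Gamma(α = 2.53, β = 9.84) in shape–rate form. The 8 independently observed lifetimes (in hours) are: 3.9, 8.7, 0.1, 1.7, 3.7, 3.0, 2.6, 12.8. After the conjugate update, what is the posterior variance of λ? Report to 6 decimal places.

With a Gamma(shape α, rate β) prior on the exponential rate λ, the posterior after n observations with total T = Σxᵢ is Gamma(α+n, β+T).
Sum of observations T = 36.5 hours; n = 8.
Posterior: Gamma(2.53+8, 9.84+36.5) = Gamma(10.53, 46.34).
Var = α/β² = 0.004904.

0.004904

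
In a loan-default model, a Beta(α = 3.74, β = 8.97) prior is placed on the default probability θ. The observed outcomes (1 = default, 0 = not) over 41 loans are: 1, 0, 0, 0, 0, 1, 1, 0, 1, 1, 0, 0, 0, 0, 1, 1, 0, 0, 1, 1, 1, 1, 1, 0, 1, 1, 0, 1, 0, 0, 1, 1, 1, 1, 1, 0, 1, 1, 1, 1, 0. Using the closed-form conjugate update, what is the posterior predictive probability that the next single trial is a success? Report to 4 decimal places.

The Beta prior is conjugate to a Binomial/Bernoulli likelihood; the update adds successes to α and failures to β.
Posterior: Beta(α+k, β+n−k) = Beta(3.74+24, 8.97+17) = Beta(27.74, 25.97).
For a single future Bernoulli trial, P(success | data) = α/(α+β) = 0.5165.

0.5165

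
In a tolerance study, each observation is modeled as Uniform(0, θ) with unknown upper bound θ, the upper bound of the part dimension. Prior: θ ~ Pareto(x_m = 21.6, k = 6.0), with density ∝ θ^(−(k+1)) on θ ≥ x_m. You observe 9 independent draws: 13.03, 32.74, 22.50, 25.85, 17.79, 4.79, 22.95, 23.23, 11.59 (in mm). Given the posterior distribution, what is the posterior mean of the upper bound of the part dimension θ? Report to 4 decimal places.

A Pareto(scale x_m, shape k) prior on the upper bound θ of Uniform(0, θ) is conjugate: posterior is Pareto(max(x_m, max xᵢ), k + n).
Sample maximum = 32.74; prior scale x_m = 21.6 → posterior scale = max = 32.74.
Posterior shape = 6.0 + 9 = 15.0.
E[θ|data] = k·x_m/(k−1) = 15.0·32.74/14.0 = 35.0786.

35.0786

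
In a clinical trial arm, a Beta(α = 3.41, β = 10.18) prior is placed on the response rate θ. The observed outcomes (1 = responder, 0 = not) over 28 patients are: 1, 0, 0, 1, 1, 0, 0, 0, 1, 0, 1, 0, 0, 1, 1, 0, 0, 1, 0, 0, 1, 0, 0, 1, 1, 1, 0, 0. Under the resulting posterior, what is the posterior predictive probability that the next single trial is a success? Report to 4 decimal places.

The Beta prior is conjugate to a Binomial/Bernoulli likelihood; the update adds successes to α and failures to β.
Posterior: Beta(α+k, β+n−k) = Beta(3.41+12, 10.18+16) = Beta(15.41, 26.18).
For a single future Bernoulli trial, P(success | data) = α/(α+β) = 0.3705.

0.3705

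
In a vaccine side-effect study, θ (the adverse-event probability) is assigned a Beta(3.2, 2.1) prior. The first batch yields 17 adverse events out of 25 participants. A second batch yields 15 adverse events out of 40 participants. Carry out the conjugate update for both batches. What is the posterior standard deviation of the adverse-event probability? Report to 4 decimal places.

The Beta prior is conjugate to a Binomial/Bernoulli likelihood; the update adds successes to α and failures to β.
After batch 1: Beta(3.2+17, 2.1+8) = Beta(20.2, 10.1).
After batch 2: Beta(20.2+15, 10.1+25) = Beta(35.2, 35.1).
Var = αβ/((α+β)²(α+β+1)) = 35.2·35.1/(70.3²·71.3) = 0.00350630; SD = √0.00350630 = 0.0592.

0.0592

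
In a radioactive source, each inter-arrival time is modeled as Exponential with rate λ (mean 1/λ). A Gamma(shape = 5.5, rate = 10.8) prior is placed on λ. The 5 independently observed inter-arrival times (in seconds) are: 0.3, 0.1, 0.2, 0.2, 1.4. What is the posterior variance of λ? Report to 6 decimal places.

0.062130

With a Gamma(shape α, rate β) prior on the exponential rate λ, the posterior after n observations with total T = Σxᵢ is Gamma(α+n, β+T).
Sum of observations T = 2.2 seconds; n = 5.
Posterior: Gamma(5.5+5, 10.8+2.2) = Gamma(10.5, 13.0).
Var = α/β² = 0.062130.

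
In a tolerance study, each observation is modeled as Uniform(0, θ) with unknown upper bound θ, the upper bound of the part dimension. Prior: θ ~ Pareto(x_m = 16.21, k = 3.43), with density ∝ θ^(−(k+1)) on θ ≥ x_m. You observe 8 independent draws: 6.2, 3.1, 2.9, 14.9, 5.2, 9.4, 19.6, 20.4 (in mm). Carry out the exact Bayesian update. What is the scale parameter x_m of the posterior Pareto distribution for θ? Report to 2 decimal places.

A Pareto(scale x_m, shape k) prior on the upper bound θ of Uniform(0, θ) is conjugate: posterior is Pareto(max(x_m, max xᵢ), k + n).
Sample maximum = 20.4; prior scale x_m = 16.21 → posterior scale = max = 20.40.
Posterior shape = 3.43 + 8 = 11.43.
Posterior scale x_m = 20.40.

20.40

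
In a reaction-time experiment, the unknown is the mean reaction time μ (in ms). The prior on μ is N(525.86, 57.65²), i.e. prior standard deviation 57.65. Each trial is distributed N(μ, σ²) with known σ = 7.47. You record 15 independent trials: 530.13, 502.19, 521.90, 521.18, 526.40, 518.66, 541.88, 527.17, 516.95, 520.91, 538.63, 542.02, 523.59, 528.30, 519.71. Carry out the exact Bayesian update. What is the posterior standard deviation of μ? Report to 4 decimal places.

1.9277

For Normal data with known variance σ², a Normal(μ₀, σ₀²) prior on μ is conjugate. Posterior precision = 1/σ₀² + n/σ²; posterior mean is the precision-weighted average of μ₀ and x̄.
σ₀² = 57.65² = 3323.5225, σ² = 7.47² = 55.8009; σ² + n·σ₀² = 55.8009 + 15·3323.5225 = 49908.6384.
Posterior precision = 1/σ₀² + n/σ² = 1/3323.5225 + 15/55.8009 = (σ² + n·σ₀²)/(σ₀²σ²) = 49908.6384/(3323.5225·55.8009); posterior variance σₙ² = σ₀²σ²/(σ² + n·σ₀²) = 3323.5225·55.8009/49908.6384 = 3.715901.
Posterior SD = √σₙ² = √(3323.5225·55.8009/49908.6384) = 1.9277.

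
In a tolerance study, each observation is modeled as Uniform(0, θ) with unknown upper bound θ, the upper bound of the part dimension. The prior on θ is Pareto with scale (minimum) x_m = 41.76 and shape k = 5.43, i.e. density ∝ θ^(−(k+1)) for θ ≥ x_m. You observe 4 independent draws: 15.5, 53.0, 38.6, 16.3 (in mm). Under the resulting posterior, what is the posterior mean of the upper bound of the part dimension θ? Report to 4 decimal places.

59.2871

A Pareto(scale x_m, shape k) prior on the upper bound θ of Uniform(0, θ) is conjugate: posterior is Pareto(max(x_m, max xᵢ), k + n).
Sample maximum = 53.0; prior scale x_m = 41.76 → posterior scale = max = 53.00.
Posterior shape = 5.43 + 4 = 9.43.
E[θ|data] = k·x_m/(k−1) = 9.43·53.00/8.43 = 59.2871.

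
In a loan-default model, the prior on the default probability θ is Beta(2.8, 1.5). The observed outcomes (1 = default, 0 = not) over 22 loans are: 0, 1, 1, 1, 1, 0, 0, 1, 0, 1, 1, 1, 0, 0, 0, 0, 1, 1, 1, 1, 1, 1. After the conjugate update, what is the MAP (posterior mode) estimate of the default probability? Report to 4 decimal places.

0.6502

The Beta prior is conjugate to a Binomial/Bernoulli likelihood; the update adds successes to α and failures to β.
Posterior: Beta(α+k, β+n−k) = Beta(2.8+14, 1.5+8) = Beta(16.8, 9.5).
Mode of Beta(a,b) for a,b>1 is (a−1)/(a+b−2) = 15.8/24.3 = 0.6502.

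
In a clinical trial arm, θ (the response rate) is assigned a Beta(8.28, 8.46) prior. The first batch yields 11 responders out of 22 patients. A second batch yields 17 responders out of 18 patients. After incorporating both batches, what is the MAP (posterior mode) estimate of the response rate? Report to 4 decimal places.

The Beta prior is conjugate to a Binomial/Bernoulli likelihood; the update adds successes to α and failures to β.
After batch 1: Beta(8.28+11, 8.46+11) = Beta(19.28, 19.46).
After batch 2: Beta(19.28+17, 19.46+1) = Beta(36.28, 20.46).
Mode of Beta(a,b) for a,b>1 is (a−1)/(a+b−2) = 35.28/54.74 = 0.6445.

0.6445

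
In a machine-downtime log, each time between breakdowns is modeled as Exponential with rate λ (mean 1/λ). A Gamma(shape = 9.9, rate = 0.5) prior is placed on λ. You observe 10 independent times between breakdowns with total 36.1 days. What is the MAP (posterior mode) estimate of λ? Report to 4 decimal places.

0.5164

With a Gamma(shape α, rate β) prior on the exponential rate λ, the posterior after n observations with total T = Σxᵢ is Gamma(α+n, β+T).
Posterior: Gamma(9.9+10, 0.5+36.1) = Gamma(19.9, 36.6).
Mode = (α−1)/β = 0.5164.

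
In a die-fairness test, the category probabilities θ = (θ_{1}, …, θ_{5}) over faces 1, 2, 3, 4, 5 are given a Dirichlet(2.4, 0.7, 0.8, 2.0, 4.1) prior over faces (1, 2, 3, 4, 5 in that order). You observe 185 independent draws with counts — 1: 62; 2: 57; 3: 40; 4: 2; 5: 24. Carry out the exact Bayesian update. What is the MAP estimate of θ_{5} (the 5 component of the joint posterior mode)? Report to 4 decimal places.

The Dirichlet prior is conjugate to the Multinomial likelihood: each posterior αⱼ = prior αⱼ + observed count nⱼ.
Posterior concentration: (64.4, 57.7, 40.8, 4.0, 28.1), total = 195.0.
Joint mode component: (α_{5}−1)/(Σα−K) = 27.1/190.0 = 0.1426.

0.1426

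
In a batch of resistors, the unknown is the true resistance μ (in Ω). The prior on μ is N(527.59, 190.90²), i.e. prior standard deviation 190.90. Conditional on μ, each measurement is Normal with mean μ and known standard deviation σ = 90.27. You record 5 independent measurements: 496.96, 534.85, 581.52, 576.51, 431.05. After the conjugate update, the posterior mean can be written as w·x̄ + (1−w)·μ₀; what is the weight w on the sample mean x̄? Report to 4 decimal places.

0.9572

For Normal data with known variance σ², a Normal(μ₀, σ₀²) prior on μ is conjugate. Posterior precision = 1/σ₀² + n/σ²; posterior mean is the precision-weighted average of μ₀ and x̄.
σ₀² = 190.90² = 36442.81, σ² = 90.27² = 8148.6729. Prior precision 1/σ₀² = 1/36442.81; data precision n/σ² = 5/8148.6729.
w = (n/σ²)/(1/σ₀² + n/σ²) = n·σ₀²/(σ² + n·σ₀²) = 5·36442.81/(8148.6729 + 5·36442.81) = 182214.05/190362.7229 = 0.9572.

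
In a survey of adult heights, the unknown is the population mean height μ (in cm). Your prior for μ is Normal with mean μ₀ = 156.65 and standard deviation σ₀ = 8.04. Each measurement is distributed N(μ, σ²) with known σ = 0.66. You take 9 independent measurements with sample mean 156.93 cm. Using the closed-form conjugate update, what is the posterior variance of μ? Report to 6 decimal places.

0.048364

For Normal data with known variance σ², a Normal(μ₀, σ₀²) prior on μ is conjugate. Posterior precision = 1/σ₀² + n/σ²; posterior mean is the precision-weighted average of μ₀ and x̄.
σ₀² = 8.04² = 64.6416, σ² = 0.66² = 0.4356; σ² + n·σ₀² = 0.4356 + 9·64.6416 = 582.21.
Posterior precision = 1/σ₀² + n/σ² = 1/64.6416 + 9/0.4356 = (σ² + n·σ₀²)/(σ₀²σ²) = 582.21/(64.6416·0.4356); posterior variance σₙ² = σ₀²σ²/(σ² + n·σ₀²) = 64.6416·0.4356/582.21 = 0.048364.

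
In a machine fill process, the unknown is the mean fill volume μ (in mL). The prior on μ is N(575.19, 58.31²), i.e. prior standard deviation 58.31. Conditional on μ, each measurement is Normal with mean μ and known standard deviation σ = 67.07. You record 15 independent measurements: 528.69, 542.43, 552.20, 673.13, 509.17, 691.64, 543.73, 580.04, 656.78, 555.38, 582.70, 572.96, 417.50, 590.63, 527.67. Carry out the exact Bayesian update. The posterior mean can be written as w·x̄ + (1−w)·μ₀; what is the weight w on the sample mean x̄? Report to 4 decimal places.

0.9189

For Normal data with known variance σ², a Normal(μ₀, σ₀²) prior on μ is conjugate. Posterior precision = 1/σ₀² + n/σ²; posterior mean is the precision-weighted average of μ₀ and x̄.
σ₀² = 58.31² = 3400.0561, σ² = 67.07² = 4498.3849. Prior precision 1/σ₀² = 1/3400.0561; data precision n/σ² = 15/4498.3849.
w = (n/σ²)/(1/σ₀² + n/σ²) = n·σ₀²/(σ² + n·σ₀²) = 15·3400.0561/(4498.3849 + 15·3400.0561) = 51000.8415/55499.2264 = 0.9189.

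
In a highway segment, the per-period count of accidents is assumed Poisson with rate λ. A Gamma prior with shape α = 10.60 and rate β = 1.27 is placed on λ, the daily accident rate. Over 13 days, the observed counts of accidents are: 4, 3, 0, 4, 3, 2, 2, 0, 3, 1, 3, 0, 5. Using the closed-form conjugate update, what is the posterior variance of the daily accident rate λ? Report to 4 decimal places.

With a Gamma(shape α, rate β) prior, the Poisson likelihood is conjugate: the posterior is Gamma(α + ΣXᵢ, β + n).
Sum of counts S = 30 over n = 13 days.
Posterior: Gamma(α+S, β+n) = Gamma(10.60+30, 1.27+13) = Gamma(40.60, 14.27).
Var = α/β² = 40.60/14.27² = 0.1994.

0.1994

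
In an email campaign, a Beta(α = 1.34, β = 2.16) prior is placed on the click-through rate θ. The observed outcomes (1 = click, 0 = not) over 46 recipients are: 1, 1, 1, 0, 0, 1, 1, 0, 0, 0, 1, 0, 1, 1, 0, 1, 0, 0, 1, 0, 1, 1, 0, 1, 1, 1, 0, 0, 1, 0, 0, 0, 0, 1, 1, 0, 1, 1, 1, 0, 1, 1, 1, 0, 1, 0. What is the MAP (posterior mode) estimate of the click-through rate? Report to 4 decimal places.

0.5335

The Beta prior is conjugate to a Binomial/Bernoulli likelihood; the update adds successes to α and failures to β.
Posterior: Beta(α+k, β+n−k) = Beta(1.34+25, 2.16+21) = Beta(26.34, 23.16).
Mode of Beta(a,b) for a,b>1 is (a−1)/(a+b−2) = 25.34/47.50 = 0.5335.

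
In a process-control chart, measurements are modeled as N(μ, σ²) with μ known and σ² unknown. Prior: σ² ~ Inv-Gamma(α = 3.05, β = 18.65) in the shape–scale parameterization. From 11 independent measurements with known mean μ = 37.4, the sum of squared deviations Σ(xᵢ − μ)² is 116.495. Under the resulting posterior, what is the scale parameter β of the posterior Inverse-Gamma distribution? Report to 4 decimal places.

With known mean μ and an Inverse-Gamma(α, β) prior on σ², the Normal likelihood is conjugate: posterior is Inv-Gamma(α + n/2, β + Σ(xᵢ−μ)²/2).
Posterior: Inv-Gamma(3.05 + 11/2, 18.65 + 116.495/2) = Inv-Gamma(8.55, 76.8975).
Posterior β = 76.8975.

76.8975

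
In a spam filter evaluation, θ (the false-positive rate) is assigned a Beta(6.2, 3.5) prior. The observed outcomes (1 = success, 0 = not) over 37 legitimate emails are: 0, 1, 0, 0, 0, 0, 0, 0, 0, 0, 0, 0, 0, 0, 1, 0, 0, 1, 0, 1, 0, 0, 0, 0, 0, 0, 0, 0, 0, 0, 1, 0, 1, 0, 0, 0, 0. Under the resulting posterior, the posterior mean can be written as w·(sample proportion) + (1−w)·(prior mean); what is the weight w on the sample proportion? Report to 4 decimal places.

0.7923

The Beta prior is conjugate to a Binomial/Bernoulli likelihood; the update adds successes to α and failures to β.
Posterior mean = (α₀+k)/(α₀+β₀+n) = [n/(α₀+β₀+n)]·(k/n) + [(α₀+β₀)/(α₀+β₀+n)]·α₀/(α₀+β₀), so only n and the prior enter the weight.
The weight on the data is w = n/(α₀+β₀+n) = 37/(6.2+3.5+37) = 37/46.7 = 0.7923.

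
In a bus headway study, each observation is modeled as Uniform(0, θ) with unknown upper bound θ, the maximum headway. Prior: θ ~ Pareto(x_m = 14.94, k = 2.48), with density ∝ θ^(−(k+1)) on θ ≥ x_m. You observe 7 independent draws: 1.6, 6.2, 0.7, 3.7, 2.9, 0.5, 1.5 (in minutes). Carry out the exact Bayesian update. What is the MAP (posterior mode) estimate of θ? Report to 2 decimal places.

A Pareto(scale x_m, shape k) prior on the upper bound θ of Uniform(0, θ) is conjugate: posterior is Pareto(max(x_m, max xᵢ), k + n).
Sample maximum = 6.2; prior scale x_m = 14.94 → posterior scale = max = 14.94.
Posterior shape = 2.48 + 7 = 9.48.
The Pareto density is decreasing on [x_m, ∞), so the mode is x_m = 14.94.

14.94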